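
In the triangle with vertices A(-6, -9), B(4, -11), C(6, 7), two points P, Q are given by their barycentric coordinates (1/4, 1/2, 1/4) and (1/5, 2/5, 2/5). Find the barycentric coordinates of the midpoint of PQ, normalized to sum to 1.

(9/40, 9/20, 13/40)

Since both coordinate triples sum to 1, the midpoint's barycentrics are the componentwise average.
(1/4+1/5)/2 = 9/40; similarly 9/20 and 13/40.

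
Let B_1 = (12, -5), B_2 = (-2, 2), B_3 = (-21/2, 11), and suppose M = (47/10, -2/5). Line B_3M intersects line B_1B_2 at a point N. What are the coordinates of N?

(17/2, -13/4)

Barycentric coordinates of M with respect to B_1B_2B_3: (3/5, 1/5, 1/5).
On side B_1B_2 the B_3-coordinate is zero; dropping M's B_3-weight 1/5 and renormalizing the remaining 3/5 : 1/5 gives weights 3/4, 1/4 on B_1, B_2.
N = (3/4)·(12, -5) + (1/4)·(-2, 2) = (17/2, -13/4).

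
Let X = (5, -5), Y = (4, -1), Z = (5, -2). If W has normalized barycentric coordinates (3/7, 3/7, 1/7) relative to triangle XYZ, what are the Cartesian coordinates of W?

W = (3/7)·X + (3/7)·Y + (1/7)·Z.
x-coordinate: (3/7)·5 + (3/7)·4 + (1/7)·5 = 32/7.
y-coordinate: (3/7)·(-5) + (3/7)·(-1) + (1/7)·(-2) = -20/7.

(32/7, -20/7)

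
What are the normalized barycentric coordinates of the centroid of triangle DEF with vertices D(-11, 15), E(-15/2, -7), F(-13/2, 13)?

The centroid is the average of the vertices, so each weight is 1/3.

(1/3, 1/3, 1/3)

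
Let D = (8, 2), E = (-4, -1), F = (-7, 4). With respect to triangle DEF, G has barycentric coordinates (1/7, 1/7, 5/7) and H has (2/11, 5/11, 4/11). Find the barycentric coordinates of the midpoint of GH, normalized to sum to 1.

Since both coordinate triples sum to 1, the midpoint's barycentrics are the componentwise average.
(1/7+2/11)/2 = 25/154; similarly 23/77 and 83/154.

(25/154, 23/77, 83/154)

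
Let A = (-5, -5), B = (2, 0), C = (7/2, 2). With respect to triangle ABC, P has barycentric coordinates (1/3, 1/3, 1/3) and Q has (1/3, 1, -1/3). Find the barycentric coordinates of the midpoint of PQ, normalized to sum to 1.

(1/3, 2/3, 0)

Since both coordinate triples sum to 1, the midpoint's barycentrics are the componentwise average.
(1/3+1/3)/2 = 1/3; similarly 2/3 and 0.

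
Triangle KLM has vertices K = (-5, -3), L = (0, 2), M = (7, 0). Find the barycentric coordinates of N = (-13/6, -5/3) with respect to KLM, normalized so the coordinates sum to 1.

(2/3, 1/6, 1/6)

Signed area of the reference triangle: [KLM] = ½·((-5)·(2−0) + 0·(0−(-3)) + 7·(-3−2)) = ½·(-10 + 0 − 35) = -45/2.
[NLM] = ½·((-13/6)·(2−0) + 0·(0−(-5/3)) + 7·(-5/3−2)) = ½·(-13/3 + 0 − 77/3) = -15, so the K-coordinate is (-15)/(-45/2) = 2/3.
[KNM] = ½·((-5)·(-5/3−0) + (-13/6)·(0−(-3)) + 7·(-3−(-5/3))) = ½·(25/3 − 13/2 − 28/3) = -15/4, so the L-coordinate is 1/6.
[KLN] = ½·((-5)·(2−(-5/3)) + 0·(-5/3−(-3)) + (-13/6)·(-3−2)) = ½·(-55/3 + 0 + 65/6) = -15/4, so the M-coordinate is 1/6.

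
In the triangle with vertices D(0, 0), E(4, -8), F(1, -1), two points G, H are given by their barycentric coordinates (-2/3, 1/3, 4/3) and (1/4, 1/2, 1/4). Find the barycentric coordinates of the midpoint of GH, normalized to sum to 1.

Since both coordinate triples sum to 1, the midpoint's barycentrics are the componentwise average.
(-2/3+1/4)/2 = -5/24; similarly 5/12 and 19/24.

(-5/24, 5/12, 19/24)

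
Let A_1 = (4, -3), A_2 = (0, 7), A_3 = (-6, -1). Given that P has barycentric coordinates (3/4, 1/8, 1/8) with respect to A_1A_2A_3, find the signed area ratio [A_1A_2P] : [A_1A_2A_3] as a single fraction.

The signed ratio [A_1A_2P]/[A_1A_2A_3] equals the barycentric coordinate of P at vertex A_3, which is 1/8.

1/8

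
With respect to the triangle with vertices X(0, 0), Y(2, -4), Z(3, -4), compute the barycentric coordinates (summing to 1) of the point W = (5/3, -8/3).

Signed area of the reference triangle: [XYZ] = ½·(0·(-4−(-4)) + 2·(-4−0) + 3·(0−(-4))) = ½·(0 − 8 + 12) = 2.
[WYZ] = ½·((5/3)·(-4−(-4)) + 2·(-4−(-8/3)) + 3·(-8/3−(-4))) = ½·(0 − 8/3 + 4) = 2/3, so the X-coordinate is (2/3)/2 = 1/3.
[XWZ] = ½·(0·(-8/3−(-4)) + (5/3)·(-4−0) + 3·(0−(-8/3))) = ½·(0 − 20/3 + 8) = 2/3, so the Y-coordinate is 1/3.
[XYW] = ½·(0·(-4−(-8/3)) + 2·(-8/3−0) + (5/3)·(0−(-4))) = ½·(0 − 16/3 + 20/3) = 2/3, so the Z-coordinate is 1/3.

(1/3, 1/3, 1/3)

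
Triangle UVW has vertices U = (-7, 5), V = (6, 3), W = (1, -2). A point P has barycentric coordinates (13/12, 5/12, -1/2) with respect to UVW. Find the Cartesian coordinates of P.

(-67/12, 23/3)

P = (13/12)·U + (5/12)·V + (-1/2)·W.
x-coordinate: (13/12)·(-7) + (5/12)·6 + (-1/2)·1 = -67/12.
y-coordinate: (13/12)·5 + (5/12)·3 + (-1/2)·(-2) = 23/3.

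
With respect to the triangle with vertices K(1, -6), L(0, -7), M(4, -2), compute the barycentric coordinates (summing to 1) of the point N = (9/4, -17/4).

Signed area of the reference triangle: [KLM] = ½·(1·(-7−(-2)) + 0·(-2−(-6)) + 4·(-6−(-7))) = ½·(-5 + 0 + 4) = -1/2.
[NLM] = ½·((9/4)·(-7−(-2)) + 0·(-2−(-17/4)) + 4·(-17/4−(-7))) = ½·(-45/4 + 0 + 11) = -1/8, so the K-coordinate is (-1/8)/(-1/2) = 1/4.
[KNM] = ½·(1·(-17/4−(-2)) + (9/4)·(-2−(-6)) + 4·(-6−(-17/4))) = ½·(-9/4 + 9 − 7) = -1/8, so the L-coordinate is 1/4.
[KLN] = ½·(1·(-7−(-17/4)) + 0·(-17/4−(-6)) + (9/4)·(-6−(-7))) = ½·(-11/4 + 0 + 9/4) = -1/4, so the M-coordinate is 1/2.

(1/4, 1/4, 1/2)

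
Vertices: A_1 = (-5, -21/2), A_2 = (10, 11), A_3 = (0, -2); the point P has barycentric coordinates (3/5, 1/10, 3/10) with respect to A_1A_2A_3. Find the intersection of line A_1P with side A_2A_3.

(5/2, 5/4)

Line A_1P meets A_2A_3 where the A_1-coordinate vanishes; zeroing P's A_1-weight and renormalizing leaves A_2, A_3-weights 1/10 : 3/10 → (1/4, 3/4).
So Q = (1/4)·A_2 + (3/4)·A_3 = (5/2, 5/4).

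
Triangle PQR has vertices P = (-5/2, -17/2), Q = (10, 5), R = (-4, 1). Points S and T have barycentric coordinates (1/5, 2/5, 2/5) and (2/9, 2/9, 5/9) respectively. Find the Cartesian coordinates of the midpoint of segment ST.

(121/180, 43/180)

Barycentric coordinates of the midpoint are the average: (19/90, 14/45, 43/90).
Converting: (19/90)·P + (14/45)·Q + (43/90)·R = (121/180, 43/180).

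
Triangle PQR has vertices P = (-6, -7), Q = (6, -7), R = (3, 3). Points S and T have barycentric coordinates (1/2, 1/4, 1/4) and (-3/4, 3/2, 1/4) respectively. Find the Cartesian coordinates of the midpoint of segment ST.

Barycentric coordinates of the midpoint are the average: (-1/8, 7/8, 1/4).
Converting: (-1/8)·P + (7/8)·Q + (1/4)·R = (27/4, -9/2).

(27/4, -9/2)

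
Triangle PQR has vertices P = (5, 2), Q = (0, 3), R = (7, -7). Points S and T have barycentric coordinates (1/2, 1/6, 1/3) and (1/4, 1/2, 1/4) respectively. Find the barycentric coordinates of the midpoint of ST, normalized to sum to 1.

Since both coordinate triples sum to 1, the midpoint's barycentrics are the componentwise average.
(1/2+1/4)/2 = 3/8; similarly 1/3 and 7/24.

(3/8, 1/3, 7/24)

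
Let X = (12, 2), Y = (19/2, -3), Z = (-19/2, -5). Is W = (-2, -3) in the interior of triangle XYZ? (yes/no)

Barycentric coordinates of W: (23/90, 19/180, 23/36).
The three coordinates are positive, positive, positive; a point is interior exactly when all three are positive.

yes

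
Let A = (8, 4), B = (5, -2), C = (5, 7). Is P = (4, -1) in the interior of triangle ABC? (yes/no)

no

Barycentric coordinates of P: (-1/3, 1, 1/3).
The three coordinates are negative, positive, positive; a point is interior exactly when all three are positive.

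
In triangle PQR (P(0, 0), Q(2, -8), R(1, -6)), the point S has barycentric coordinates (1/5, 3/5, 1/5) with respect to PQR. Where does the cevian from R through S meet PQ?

(3/2, -6)

Line RS meets PQ where the R-coordinate vanishes; zeroing S's R-weight and renormalizing leaves P, Q-weights 1/5 : 3/5 → (1/4, 3/4).
So T = (1/4)·P + (3/4)·Q = (3/2, -6).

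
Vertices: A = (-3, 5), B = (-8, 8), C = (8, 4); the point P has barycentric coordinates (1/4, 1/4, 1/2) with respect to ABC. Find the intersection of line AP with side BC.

(8/3, 16/3)

Line AP meets BC where the A-coordinate vanishes; zeroing P's A-weight and renormalizing leaves B, C-weights 1/4 : 1/2 → (1/3, 2/3).
So Q = (1/3)·B + (2/3)·C = (8/3, 16/3).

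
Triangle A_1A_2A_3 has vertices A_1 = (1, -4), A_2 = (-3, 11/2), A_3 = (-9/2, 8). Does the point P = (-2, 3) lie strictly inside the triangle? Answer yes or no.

Barycentric coordinates of P: (5/17, 10/17, 2/17).
The three coordinates are positive, positive, positive; a point is interior exactly when all three are positive.

yes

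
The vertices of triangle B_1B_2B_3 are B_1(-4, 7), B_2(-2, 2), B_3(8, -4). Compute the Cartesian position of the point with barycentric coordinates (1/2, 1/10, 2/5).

(1, 21/10)

M = (1/2)·B_1 + (1/10)·B_2 + (2/5)·B_3.
x-coordinate: (1/2)·(-4) + (1/10)·(-2) + (2/5)·8 = 1.
y-coordinate: (1/2)·7 + (1/10)·2 + (2/5)·(-4) = 21/10.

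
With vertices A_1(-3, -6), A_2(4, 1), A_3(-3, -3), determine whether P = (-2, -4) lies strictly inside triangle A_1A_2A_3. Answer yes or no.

yes

Barycentric coordinates of P: (11/21, 1/7, 1/3).
The three coordinates are positive, positive, positive; a point is interior exactly when all three are positive.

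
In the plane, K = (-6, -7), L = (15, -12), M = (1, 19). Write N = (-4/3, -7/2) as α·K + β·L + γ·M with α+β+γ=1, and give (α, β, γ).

Signed area of the reference triangle: [KLM] = ½·((-6)·(-12−19) + 15·(19−(-7)) + 1·(-7−(-12))) = ½·(186 + 390 + 5) = 581/2.
[NLM] = ½·((-4/3)·(-12−19) + 15·(19−(-7/2)) + 1·(-7/2−(-12))) = ½·(124/3 + 675/2 + 17/2) = 581/3, so the K-coordinate is (581/3)/(581/2) = 2/3.
[KNM] = ½·((-6)·(-7/2−19) + (-4/3)·(19−(-7)) + 1·(-7−(-7/2))) = ½·(135 − 104/3 − 7/2) = 581/12, so the L-coordinate is 1/6.
[KLN] = ½·((-6)·(-12−(-7/2)) + 15·(-7/2−(-7)) + (-4/3)·(-7−(-12))) = ½·(51 + 105/2 − 20/3) = 581/12, so the M-coordinate is 1/6.
Check: 2/3 + 1/6 + 1/6 = 1.

(2/3, 1/6, 1/6)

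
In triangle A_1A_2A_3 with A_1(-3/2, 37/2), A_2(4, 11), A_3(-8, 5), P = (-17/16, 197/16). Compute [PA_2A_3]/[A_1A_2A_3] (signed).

3/8

[A_1A_2A_3] = ½·((-3/2)·(11−5) + 4·(5−(37/2)) + (-8)·(37/2−11)) = ½·(-9 − 54 − 60) = -123/2.
[PA_2A_3] = ½·((-17/16)·(11−5) + 4·(5−(197/16)) + (-8)·(197/16−11)) = ½·(-51/8 − 117/4 − 21/2) = -369/16, so the ratio is (-369/16)/(-123/2) = 3/8.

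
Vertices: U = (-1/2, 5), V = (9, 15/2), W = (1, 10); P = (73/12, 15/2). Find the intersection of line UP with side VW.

(37/5, 8)

Barycentric coordinates of P with respect to UVW: (1/6, 2/3, 1/6).
On side VW the U-coordinate is zero; dropping P's U-weight 1/6 and renormalizing the remaining 2/3 : 1/6 gives weights 4/5, 1/5 on V, W.
Q = (4/5)·(9, 15/2) + (1/5)·(1, 10) = (37/5, 8).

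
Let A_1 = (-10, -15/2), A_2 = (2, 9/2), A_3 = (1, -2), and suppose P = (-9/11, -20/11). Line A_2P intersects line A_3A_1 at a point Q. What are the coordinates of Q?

Barycentric coordinates of P with respect to A_1A_2A_3: (2/11, 2/11, 7/11).
On side A_3A_1 the A_2-coordinate is zero; dropping P's A_2-weight 2/11 and renormalizing the remaining 7/11 : 2/11 gives weights 7/9, 2/9 on A_3, A_1.
Q = (7/9)·(1, -2) + (2/9)·(-10, -15/2) = (-13/9, -29/9).

(-13/9, -29/9)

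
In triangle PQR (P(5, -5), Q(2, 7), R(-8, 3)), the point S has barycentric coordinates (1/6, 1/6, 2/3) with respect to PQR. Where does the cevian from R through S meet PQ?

(7/2, 1)

Line RS meets PQ where the R-coordinate vanishes; zeroing S's R-weight and renormalizing leaves P, Q-weights 1/6 : 1/6 → (1/2, 1/2).
So T = (1/2)·P + (1/2)·Q = (7/2, 1).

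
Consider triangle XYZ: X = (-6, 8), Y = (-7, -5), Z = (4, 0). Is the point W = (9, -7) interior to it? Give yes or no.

Barycentric coordinates of W: (-17/23, 5/23, 35/23).
The three coordinates are negative, positive, positive; a point is interior exactly when all three are positive.

no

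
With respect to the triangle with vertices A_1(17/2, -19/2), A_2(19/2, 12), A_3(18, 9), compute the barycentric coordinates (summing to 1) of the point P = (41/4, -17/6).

Signed area of the reference triangle: [A_1A_2A_3] = ½·((17/2)·(12−9) + (19/2)·(9−(-19/2)) + 18·(-19/2−12)) = ½·(51/2 + 703/4 − 387) = -743/8.
[PA_2A_3] = ½·((41/4)·(12−9) + (19/2)·(9−(-17/6)) + 18·(-17/6−12)) = ½·(123/4 + 1349/12 − 267) = -743/12, so the A_1-coordinate is (-743/12)/(-743/8) = 2/3.
[A_1PA_3] = ½·((17/2)·(-17/6−9) + (41/4)·(9−(-19/2)) + 18·(-19/2−(-17/6))) = ½·(-1207/12 + 1517/8 − 120) = -743/48, so the A_2-coordinate is 1/6.
[A_1A_2P] = ½·((17/2)·(12−(-17/6)) + (19/2)·(-17/6−(-19/2)) + (41/4)·(-19/2−12)) = ½·(1513/12 + 190/3 − 1763/8) = -743/48, so the A_3-coordinate is 1/6.

(2/3, 1/6, 1/6)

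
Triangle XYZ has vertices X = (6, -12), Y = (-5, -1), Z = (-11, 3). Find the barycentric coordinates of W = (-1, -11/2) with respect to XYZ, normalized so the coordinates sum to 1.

(1/2, 1/4, 1/4)

Signed area of the reference triangle: [XYZ] = ½·(6·(-1−3) + (-5)·(3−(-12)) + (-11)·(-12−(-1))) = ½·(-24 − 75 + 121) = 11.
[WYZ] = ½·((-1)·(-1−3) + (-5)·(3−(-11/2)) + (-11)·(-11/2−(-1))) = ½·(4 − 85/2 + 99/2) = 11/2, so the X-coordinate is (11/2)/11 = 1/2.
[XWZ] = ½·(6·(-11/2−3) + (-1)·(3−(-12)) + (-11)·(-12−(-11/2))) = ½·(-51 − 15 + 143/2) = 11/4, so the Y-coordinate is 1/4.
[XYW] = ½·(6·(-1−(-11/2)) + (-5)·(-11/2−(-12)) + (-1)·(-12−(-1))) = ½·(27 − 65/2 + 11) = 11/4, so the Z-coordinate is 1/4.
Check: 1/2 + 1/4 + 1/4 = 1.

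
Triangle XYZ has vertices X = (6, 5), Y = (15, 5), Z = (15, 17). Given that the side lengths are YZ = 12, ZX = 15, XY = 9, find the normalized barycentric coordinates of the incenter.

The incenter has barycentric coordinates proportional to the opposite side lengths: (12 : 15 : 9).
Normalizing by 12+15+9 = 36 gives (1/3, 5/12, 1/4).

(1/3, 5/12, 1/4)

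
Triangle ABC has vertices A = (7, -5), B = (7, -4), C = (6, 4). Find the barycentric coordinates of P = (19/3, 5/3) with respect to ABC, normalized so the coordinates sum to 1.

(-1/3, 2/3, 2/3)

Signed area of the reference triangle: [ABC] = ½·(7·(-4−4) + 7·(4−(-5)) + 6·(-5−(-4))) = ½·(-56 + 63 − 6) = 1/2.
[PBC] = ½·((19/3)·(-4−4) + 7·(4−(5/3)) + 6·(5/3−(-4))) = ½·(-152/3 + 49/3 + 34) = -1/6, so the A-coordinate is (-1/6)/(1/2) = -1/3.
[APC] = ½·(7·(5/3−4) + (19/3)·(4−(-5)) + 6·(-5−(5/3))) = ½·(-49/3 + 57 − 40) = 1/3, so the B-coordinate is 2/3.
[ABP] = ½·(7·(-4−(5/3)) + 7·(5/3−(-5)) + (19/3)·(-5−(-4))) = ½·(-119/3 + 140/3 − 19/3) = 1/3, so the C-coordinate is 2/3.
Check: -1/3 + 2/3 + 2/3 = 1.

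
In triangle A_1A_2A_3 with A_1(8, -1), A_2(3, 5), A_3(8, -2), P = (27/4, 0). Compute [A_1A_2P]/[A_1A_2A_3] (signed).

1/2

[A_1A_2A_3] = ½·(8·(5−(-2)) + 3·(-2−(-1)) + 8·(-1−5)) = ½·(56 − 3 − 48) = 5/2.
[A_1A_2P] = ½·(8·(5−0) + 3·(0−(-1)) + (27/4)·(-1−5)) = ½·(40 + 3 − 81/2) = 5/4, so the ratio is (5/4)/(5/2) = 1/2.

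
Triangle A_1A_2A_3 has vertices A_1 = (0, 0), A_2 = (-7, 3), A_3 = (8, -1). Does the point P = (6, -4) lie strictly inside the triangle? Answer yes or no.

Barycentric coordinates of P: (53/17, -26/17, -10/17).
The three coordinates are positive, negative, negative; a point is interior exactly when all three are positive.

no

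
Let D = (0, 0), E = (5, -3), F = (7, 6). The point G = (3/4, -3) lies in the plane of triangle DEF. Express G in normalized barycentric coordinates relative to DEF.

Signed area of the reference triangle: [DEF] = ½·(0·(-3−6) + 5·(6−0) + 7·(0−(-3))) = ½·(0 + 30 + 21) = 51/2.
[GEF] = ½·((3/4)·(-3−6) + 5·(6−(-3)) + 7·(-3−(-3))) = ½·(-27/4 + 45 + 0) = 153/8, so the D-coordinate is (153/8)/(51/2) = 3/4.
[DGF] = ½·(0·(-3−6) + (3/4)·(6−0) + 7·(0−(-3))) = ½·(0 + 9/2 + 21) = 51/4, so the E-coordinate is 1/2.
[DEG] = ½·(0·(-3−(-3)) + 5·(-3−0) + (3/4)·(0−(-3))) = ½·(0 − 15 + 9/4) = -51/8, so the F-coordinate is -1/4.

(3/4, 1/2, -1/4)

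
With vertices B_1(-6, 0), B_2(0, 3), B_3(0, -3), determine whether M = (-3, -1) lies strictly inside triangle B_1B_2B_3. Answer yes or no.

yes

Barycentric coordinates of M: (1/2, 1/12, 5/12).
The three coordinates are positive, positive, positive; a point is interior exactly when all three are positive.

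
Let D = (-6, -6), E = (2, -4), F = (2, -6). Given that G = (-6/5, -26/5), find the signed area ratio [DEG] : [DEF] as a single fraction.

1/5

[DEF] = ½·((-6)·(-4−(-6)) + 2·(-6−(-6)) + 2·(-6−(-4))) = ½·(-12 + 0 − 4) = -8.
[DEG] = ½·((-6)·(-4−(-26/5)) + 2·(-26/5−(-6)) + (-6/5)·(-6−(-4))) = ½·(-36/5 + 8/5 + 12/5) = -8/5, so the ratio is (-8/5)/(-8) = 1/5.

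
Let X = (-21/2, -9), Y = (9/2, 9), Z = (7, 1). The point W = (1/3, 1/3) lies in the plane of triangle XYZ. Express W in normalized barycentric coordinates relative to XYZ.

Signed area of the reference triangle: [XYZ] = ½·((-21/2)·(9−1) + (9/2)·(1−(-9)) + 7·(-9−9)) = ½·(-84 + 45 − 126) = -165/2.
[WYZ] = ½·((1/3)·(9−1) + (9/2)·(1−(1/3)) + 7·(1/3−9)) = ½·(8/3 + 3 − 182/3) = -55/2, so the X-coordinate is (-55/2)/(-165/2) = 1/3.
[XWZ] = ½·((-21/2)·(1/3−1) + (1/3)·(1−(-9)) + 7·(-9−(1/3))) = ½·(7 + 10/3 − 196/3) = -55/2, so the Y-coordinate is 1/3.
[XYW] = ½·((-21/2)·(9−(1/3)) + (9/2)·(1/3−(-9)) + (1/3)·(-9−9)) = ½·(-91 + 42 − 6) = -55/2, so the Z-coordinate is 1/3.
Check: 1/3 + 1/3 + 1/3 = 1.

(1/3, 1/3, 1/3)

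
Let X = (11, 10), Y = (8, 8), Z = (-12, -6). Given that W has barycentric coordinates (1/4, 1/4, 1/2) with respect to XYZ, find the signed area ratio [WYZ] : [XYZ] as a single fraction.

The signed ratio [WYZ]/[XYZ] equals the barycentric coordinate of W at vertex X, which is 1/4.

1/4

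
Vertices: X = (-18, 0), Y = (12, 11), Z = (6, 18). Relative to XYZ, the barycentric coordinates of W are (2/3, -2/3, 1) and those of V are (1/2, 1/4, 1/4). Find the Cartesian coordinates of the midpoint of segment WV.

Barycentric coordinates of the midpoint are the average: (7/12, -5/24, 5/8).
Converting: (7/12)·X + (-5/24)·Y + (5/8)·Z = (-37/4, 215/24).

(-37/4, 215/24)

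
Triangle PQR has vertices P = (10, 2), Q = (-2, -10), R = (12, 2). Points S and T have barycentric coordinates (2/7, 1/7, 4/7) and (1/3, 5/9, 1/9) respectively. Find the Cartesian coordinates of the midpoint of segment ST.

Barycentric coordinates of the midpoint are the average: (13/42, 22/63, 43/126).
Converting: (13/42)·P + (22/63)·Q + (43/126)·R = (409/63, -46/21).

(409/63, -46/21)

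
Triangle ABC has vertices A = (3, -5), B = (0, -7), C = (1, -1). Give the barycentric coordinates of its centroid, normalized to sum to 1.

The centroid is the average of the vertices, so each weight is 1/3.

(1/3, 1/3, 1/3)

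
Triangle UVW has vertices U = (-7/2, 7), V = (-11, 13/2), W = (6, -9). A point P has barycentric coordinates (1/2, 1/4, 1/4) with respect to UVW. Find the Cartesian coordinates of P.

(-3, 23/8)

P = (1/2)·U + (1/4)·V + (1/4)·W.
x-coordinate: (1/2)·(-7/2) + (1/4)·(-11) + (1/4)·6 = -3.
y-coordinate: (1/2)·7 + (1/4)·(13/2) + (1/4)·(-9) = 23/8.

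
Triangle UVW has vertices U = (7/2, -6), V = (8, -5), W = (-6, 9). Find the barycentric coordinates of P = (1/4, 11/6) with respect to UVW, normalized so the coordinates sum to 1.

(1/6, 1/3, 1/2)

Signed area of the reference triangle: [UVW] = ½·((7/2)·(-5−9) + 8·(9−(-6)) + (-6)·(-6−(-5))) = ½·(-49 + 120 + 6) = 77/2.
[PVW] = ½·((1/4)·(-5−9) + 8·(9−(11/6)) + (-6)·(11/6−(-5))) = ½·(-7/2 + 172/3 − 41) = 77/12, so the U-coordinate is (77/12)/(77/2) = 1/6.
[UPW] = ½·((7/2)·(11/6−9) + (1/4)·(9−(-6)) + (-6)·(-6−(11/6))) = ½·(-301/12 + 15/4 + 47) = 77/6, so the V-coordinate is 1/3.
[UVP] = ½·((7/2)·(-5−(11/6)) + 8·(11/6−(-6)) + (1/4)·(-6−(-5))) = ½·(-287/12 + 188/3 − 1/4) = 77/4, so the W-coordinate is 1/2.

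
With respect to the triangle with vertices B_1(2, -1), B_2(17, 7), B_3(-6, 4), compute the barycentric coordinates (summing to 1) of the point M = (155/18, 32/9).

(7/18, 1/2, 1/9)

Signed area of the reference triangle: [B_1B_2B_3] = ½·(2·(7−4) + 17·(4−(-1)) + (-6)·(-1−7)) = ½·(6 + 85 + 48) = 139/2.
[MB_2B_3] = ½·((155/18)·(7−4) + 17·(4−(32/9)) + (-6)·(32/9−7)) = ½·(155/6 + 68/9 + 62/3) = 973/36, so the B_1-coordinate is (973/36)/(139/2) = 7/18.
[B_1MB_3] = ½·(2·(32/9−4) + (155/18)·(4−(-1)) + (-6)·(-1−(32/9))) = ½·(-8/9 + 775/18 + 82/3) = 139/4, so the B_2-coordinate is 1/2.
[B_1B_2M] = ½·(2·(7−(32/9)) + 17·(32/9−(-1)) + (155/18)·(-1−7)) = ½·(62/9 + 697/9 − 620/9) = 139/18, so the B_3-coordinate is 1/9.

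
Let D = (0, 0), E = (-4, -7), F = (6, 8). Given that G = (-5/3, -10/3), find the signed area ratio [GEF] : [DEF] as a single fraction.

[DEF] = ½·(0·(-7−8) + (-4)·(8−0) + 6·(0−(-7))) = ½·(0 − 32 + 42) = 5.
[GEF] = ½·((-5/3)·(-7−8) + (-4)·(8−(-10/3)) + 6·(-10/3−(-7))) = ½·(25 − 136/3 + 22) = 5/6, so the ratio is (5/6)/5 = 1/6.

1/6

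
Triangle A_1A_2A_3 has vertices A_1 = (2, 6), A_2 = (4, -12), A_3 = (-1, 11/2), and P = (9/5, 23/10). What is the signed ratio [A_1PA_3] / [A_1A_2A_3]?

1/5

[A_1A_2A_3] = ½·(2·(-12−(11/2)) + 4·(11/2−6) + (-1)·(6−(-12))) = ½·(-35 − 2 − 18) = -55/2.
[A_1PA_3] = ½·(2·(23/10−(11/2)) + (9/5)·(11/2−6) + (-1)·(6−(23/10))) = ½·(-32/5 − 9/10 − 37/10) = -11/2, so the ratio is (-11/2)/(-55/2) = 1/5.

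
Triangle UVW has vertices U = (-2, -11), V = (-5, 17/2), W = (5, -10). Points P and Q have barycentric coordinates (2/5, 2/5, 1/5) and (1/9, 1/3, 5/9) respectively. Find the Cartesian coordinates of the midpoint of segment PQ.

(-41/90, -125/36)

Barycentric coordinates of the midpoint are the average: (23/90, 11/30, 17/45).
Converting: (23/90)·U + (11/30)·V + (17/45)·W = (-41/90, -125/36).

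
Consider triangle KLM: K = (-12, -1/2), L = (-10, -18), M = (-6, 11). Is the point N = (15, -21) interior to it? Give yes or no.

Barycentric coordinates of N: (-737/128, 867/256, 863/256).
The three coordinates are negative, positive, positive; a point is interior exactly when all three are positive.

no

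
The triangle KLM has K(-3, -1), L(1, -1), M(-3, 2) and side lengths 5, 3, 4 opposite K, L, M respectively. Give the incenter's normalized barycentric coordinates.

(5/12, 1/4, 1/3)

The incenter has barycentric coordinates proportional to the opposite side lengths: (5 : 3 : 4).
Normalizing by 5+3+4 = 12 gives (5/12, 1/4, 1/3).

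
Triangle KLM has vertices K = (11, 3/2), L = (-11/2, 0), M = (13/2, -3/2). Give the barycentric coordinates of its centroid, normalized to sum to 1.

(1/3, 1/3, 1/3)

The centroid is the average of the vertices, so each weight is 1/3.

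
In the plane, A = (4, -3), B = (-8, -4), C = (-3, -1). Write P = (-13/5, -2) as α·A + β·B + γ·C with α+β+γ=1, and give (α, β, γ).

(1/5, 1/5, 3/5)

Signed area of the reference triangle: [ABC] = ½·(4·(-4−(-1)) + (-8)·(-1−(-3)) + (-3)·(-3−(-4))) = ½·(-12 − 16 − 3) = -31/2.
[PBC] = ½·((-13/5)·(-4−(-1)) + (-8)·(-1−(-2)) + (-3)·(-2−(-4))) = ½·(39/5 − 8 − 6) = -31/10, so the A-coordinate is (-31/10)/(-31/2) = 1/5.
[APC] = ½·(4·(-2−(-1)) + (-13/5)·(-1−(-3)) + (-3)·(-3−(-2))) = ½·(-4 − 26/5 + 3) = -31/10, so the B-coordinate is 1/5.
[ABP] = ½·(4·(-4−(-2)) + (-8)·(-2−(-3)) + (-13/5)·(-3−(-4))) = ½·(-8 − 8 − 13/5) = -93/10, so the C-coordinate is 3/5.
Check: 1/5 + 1/5 + 3/5 = 1.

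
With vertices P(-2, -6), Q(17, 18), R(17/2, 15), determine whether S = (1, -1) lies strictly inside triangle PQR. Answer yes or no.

Barycentric coordinates of S: (227/294, 1/14, 23/147).
The three coordinates are positive, positive, positive; a point is interior exactly when all three are positive.

yes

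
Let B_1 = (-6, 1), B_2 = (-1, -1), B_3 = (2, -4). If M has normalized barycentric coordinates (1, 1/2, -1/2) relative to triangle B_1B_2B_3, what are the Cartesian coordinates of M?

(-15/2, 5/2)

M = 1·B_1 + (1/2)·B_2 + (-1/2)·B_3.
x-coordinate: 1·(-6) + (1/2)·(-1) + (-1/2)·2 = -15/2.
y-coordinate: 1·1 + (1/2)·(-1) + (-1/2)·(-4) = 5/2.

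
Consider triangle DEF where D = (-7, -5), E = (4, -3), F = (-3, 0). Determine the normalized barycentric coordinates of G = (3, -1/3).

Signed area of the reference triangle: [DEF] = ½·((-7)·(-3−0) + 4·(0−(-5)) + (-3)·(-5−(-3))) = ½·(21 + 20 + 6) = 47/2.
[GEF] = ½·(3·(-3−0) + 4·(0−(-1/3)) + (-3)·(-1/3−(-3))) = ½·(-9 + 4/3 − 8) = -47/6, so the D-coordinate is (-47/6)/(47/2) = -1/3.
[DGF] = ½·((-7)·(-1/3−0) + 3·(0−(-5)) + (-3)·(-5−(-1/3))) = ½·(7/3 + 15 + 14) = 47/3, so the E-coordinate is 2/3.
[DEG] = ½·((-7)·(-3−(-1/3)) + 4·(-1/3−(-5)) + 3·(-5−(-3))) = ½·(56/3 + 56/3 − 6) = 47/3, so the F-coordinate is 2/3.
Check: -1/3 + 2/3 + 2/3 = 1.

(-1/3, 2/3, 2/3)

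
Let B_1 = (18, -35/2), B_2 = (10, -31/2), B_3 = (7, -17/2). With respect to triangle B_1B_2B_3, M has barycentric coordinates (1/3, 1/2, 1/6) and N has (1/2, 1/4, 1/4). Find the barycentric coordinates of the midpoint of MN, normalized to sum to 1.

(5/12, 3/8, 5/24)

Since both coordinate triples sum to 1, the midpoint's barycentrics are the componentwise average.
(1/3+1/2)/2 = 5/12; similarly 3/8 and 5/24.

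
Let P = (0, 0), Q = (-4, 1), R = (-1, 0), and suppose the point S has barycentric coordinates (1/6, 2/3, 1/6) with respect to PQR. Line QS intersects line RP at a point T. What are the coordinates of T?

Line QS meets RP where the Q-coordinate vanishes; zeroing S's Q-weight and renormalizing leaves R, P-weights 1/6 : 1/6 → (1/2, 1/2).
So T = (1/2)·R + (1/2)·P = (-1/2, 0).

(-1/2, 0)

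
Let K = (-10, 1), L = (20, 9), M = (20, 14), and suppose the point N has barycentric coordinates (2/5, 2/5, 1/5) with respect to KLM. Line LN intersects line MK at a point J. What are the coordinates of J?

(0, 16/3)

Line LN meets MK where the L-coordinate vanishes; zeroing N's L-weight and renormalizing leaves M, K-weights 1/5 : 2/5 → (1/3, 2/3).
So J = (1/3)·M + (2/3)·K = (0, 16/3).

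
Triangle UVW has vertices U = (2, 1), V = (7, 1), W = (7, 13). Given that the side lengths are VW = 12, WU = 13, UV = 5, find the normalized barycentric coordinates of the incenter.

(2/5, 13/30, 1/6)

The incenter has barycentric coordinates proportional to the opposite side lengths: (12 : 13 : 5).
Normalizing by 12+13+5 = 30 gives (2/5, 13/30, 1/6).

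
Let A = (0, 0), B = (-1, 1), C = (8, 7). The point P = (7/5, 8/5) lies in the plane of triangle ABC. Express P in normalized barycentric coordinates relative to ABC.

Signed area of the reference triangle: [ABC] = ½·(0·(1−7) + (-1)·(7−0) + 8·(0−1)) = ½·(0 − 7 − 8) = -15/2.
[PBC] = ½·((7/5)·(1−7) + (-1)·(7−(8/5)) + 8·(8/5−1)) = ½·(-42/5 − 27/5 + 24/5) = -9/2, so the A-coordinate is (-9/2)/(-15/2) = 3/5.
[APC] = ½·(0·(8/5−7) + (7/5)·(7−0) + 8·(0−(8/5))) = ½·(0 + 49/5 − 64/5) = -3/2, so the B-coordinate is 1/5.
[ABP] = ½·(0·(1−(8/5)) + (-1)·(8/5−0) + (7/5)·(0−1)) = ½·(0 − 8/5 − 7/5) = -3/2, so the C-coordinate is 1/5.
Check: 3/5 + 1/5 + 1/5 = 1.

(3/5, 1/5, 1/5)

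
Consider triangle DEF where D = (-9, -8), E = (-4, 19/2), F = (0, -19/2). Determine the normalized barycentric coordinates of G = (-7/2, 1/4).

Signed area of the reference triangle: [DEF] = ½·((-9)·(19/2−(-19/2)) + (-4)·(-19/2−(-8)) + 0·(-8−(19/2))) = ½·(-171 + 6 + 0) = -165/2.
[GEF] = ½·((-7/2)·(19/2−(-19/2)) + (-4)·(-19/2−(1/4)) + 0·(1/4−(19/2))) = ½·(-133/2 + 39 + 0) = -55/4, so the D-coordinate is (-55/4)/(-165/2) = 1/6.
[DGF] = ½·((-9)·(1/4−(-19/2)) + (-7/2)·(-19/2−(-8)) + 0·(-8−(1/4))) = ½·(-351/4 + 21/4 + 0) = -165/4, so the E-coordinate is 1/2.
[DEG] = ½·((-9)·(19/2−(1/4)) + (-4)·(1/4−(-8)) + (-7/2)·(-8−(19/2))) = ½·(-333/4 − 33 + 245/4) = -55/2, so the F-coordinate is 1/3.

(1/6, 1/2, 1/3)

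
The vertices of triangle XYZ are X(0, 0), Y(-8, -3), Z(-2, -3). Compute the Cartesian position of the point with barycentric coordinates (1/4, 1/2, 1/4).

(-9/2, -9/4)

W = (1/4)·X + (1/2)·Y + (1/4)·Z.
x-coordinate: (1/4)·0 + (1/2)·(-8) + (1/4)·(-2) = -9/2.
y-coordinate: (1/4)·0 + (1/2)·(-3) + (1/4)·(-3) = -9/4.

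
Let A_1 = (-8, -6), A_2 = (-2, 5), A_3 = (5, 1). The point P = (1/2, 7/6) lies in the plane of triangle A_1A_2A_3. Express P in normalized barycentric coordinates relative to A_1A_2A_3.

(1/6, 1/3, 1/2)

Signed area of the reference triangle: [A_1A_2A_3] = ½·((-8)·(5−1) + (-2)·(1−(-6)) + 5·(-6−5)) = ½·(-32 − 14 − 55) = -101/2.
[PA_2A_3] = ½·((1/2)·(5−1) + (-2)·(1−(7/6)) + 5·(7/6−5)) = ½·(2 + 1/3 − 115/6) = -101/12, so the A_1-coordinate is (-101/12)/(-101/2) = 1/6.
[A_1PA_3] = ½·((-8)·(7/6−1) + (1/2)·(1−(-6)) + 5·(-6−(7/6))) = ½·(-4/3 + 7/2 − 215/6) = -101/6, so the A_2-coordinate is 1/3.
[A_1A_2P] = ½·((-8)·(5−(7/6)) + (-2)·(7/6−(-6)) + (1/2)·(-6−5)) = ½·(-92/3 − 43/3 − 11/2) = -101/4, so the A_3-coordinate is 1/2.
Check: 1/6 + 1/3 + 1/2 = 1.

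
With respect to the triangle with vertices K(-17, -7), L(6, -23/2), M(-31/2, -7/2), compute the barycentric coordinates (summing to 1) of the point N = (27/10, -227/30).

(-2/3, 4/5, 13/15)

Signed area of the reference triangle: [KLM] = ½·((-17)·(-23/2−(-7/2)) + 6·(-7/2−(-7)) + (-31/2)·(-7−(-23/2))) = ½·(136 + 21 − 279/4) = 349/8.
[NLM] = ½·((27/10)·(-23/2−(-7/2)) + 6·(-7/2−(-227/30)) + (-31/2)·(-227/30−(-23/2))) = ½·(-108/5 + 122/5 − 1829/30) = -349/12, so the K-coordinate is (-349/12)/(349/8) = -2/3.
[KNM] = ½·((-17)·(-227/30−(-7/2)) + (27/10)·(-7/2−(-7)) + (-31/2)·(-7−(-227/30))) = ½·(1037/15 + 189/20 − 527/60) = 349/10, so the L-coordinate is 4/5.
[KLN] = ½·((-17)·(-23/2−(-227/30)) + 6·(-227/30−(-7)) + (27/10)·(-7−(-23/2))) = ½·(1003/15 − 17/5 + 243/20) = 4537/120, so the M-coordinate is 13/15.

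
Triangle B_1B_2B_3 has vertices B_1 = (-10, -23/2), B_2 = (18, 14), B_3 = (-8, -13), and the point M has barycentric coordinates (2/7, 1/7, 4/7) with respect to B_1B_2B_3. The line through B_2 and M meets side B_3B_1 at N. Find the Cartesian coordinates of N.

(-26/3, -25/2)

Line B_2M meets B_3B_1 where the B_2-coordinate vanishes; zeroing M's B_2-weight and renormalizing leaves B_3, B_1-weights 4/7 : 2/7 → (2/3, 1/3).
So N = (2/3)·B_3 + (1/3)·B_1 = (-26/3, -25/2).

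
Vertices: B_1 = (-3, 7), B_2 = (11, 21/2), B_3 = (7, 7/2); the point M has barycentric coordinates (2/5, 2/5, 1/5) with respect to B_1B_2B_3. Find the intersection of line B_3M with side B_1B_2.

(4, 35/4)

Line B_3M meets B_1B_2 where the B_3-coordinate vanishes; zeroing M's B_3-weight and renormalizing leaves B_1, B_2-weights 2/5 : 2/5 → (1/2, 1/2).
So N = (1/2)·B_1 + (1/2)·B_2 = (4, 35/4).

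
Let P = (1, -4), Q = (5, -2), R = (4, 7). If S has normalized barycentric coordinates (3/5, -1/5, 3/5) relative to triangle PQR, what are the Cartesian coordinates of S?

(2, 11/5)

S = (3/5)·P + (-1/5)·Q + (3/5)·R.
x-coordinate: (3/5)·1 + (-1/5)·5 + (3/5)·4 = 2.
y-coordinate: (3/5)·(-4) + (-1/5)·(-2) + (3/5)·7 = 11/5.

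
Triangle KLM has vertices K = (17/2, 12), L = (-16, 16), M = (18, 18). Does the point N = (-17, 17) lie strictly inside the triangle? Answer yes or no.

Barycentric coordinates of N: (-36/185, 401/370, 41/370).
The three coordinates are negative, positive, positive; a point is interior exactly when all three are positive.

no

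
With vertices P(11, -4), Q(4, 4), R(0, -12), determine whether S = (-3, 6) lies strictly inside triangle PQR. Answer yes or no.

Barycentric coordinates of S: (-5/6, 37/24, 7/24).
The three coordinates are negative, positive, positive; a point is interior exactly when all three are positive.

no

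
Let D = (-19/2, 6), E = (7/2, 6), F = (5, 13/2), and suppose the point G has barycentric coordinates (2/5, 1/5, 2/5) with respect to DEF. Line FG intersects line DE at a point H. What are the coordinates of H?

Line FG meets DE where the F-coordinate vanishes; zeroing G's F-weight and renormalizing leaves D, E-weights 2/5 : 1/5 → (2/3, 1/3).
So H = (2/3)·D + (1/3)·E = (-31/6, 6).

(-31/6, 6)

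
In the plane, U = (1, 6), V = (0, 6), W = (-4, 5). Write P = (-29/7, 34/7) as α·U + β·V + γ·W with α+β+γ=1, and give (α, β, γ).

(3/7, -4/7, 8/7)

Signed area of the reference triangle: [UVW] = ½·(1·(6−5) + 0·(5−6) + (-4)·(6−6)) = ½·(1 + 0 + 0) = 1/2.
[PVW] = ½·((-29/7)·(6−5) + 0·(5−(34/7)) + (-4)·(34/7−6)) = ½·(-29/7 + 0 + 32/7) = 3/14, so the U-coordinate is (3/14)/(1/2) = 3/7.
[UPW] = ½·(1·(34/7−5) + (-29/7)·(5−6) + (-4)·(6−(34/7))) = ½·(-1/7 + 29/7 − 32/7) = -2/7, so the V-coordinate is -4/7.
[UVP] = ½·(1·(6−(34/7)) + 0·(34/7−6) + (-29/7)·(6−6)) = ½·(8/7 + 0 + 0) = 4/7, so the W-coordinate is 8/7.
Check: 3/7 − 4/7 + 8/7 = 1.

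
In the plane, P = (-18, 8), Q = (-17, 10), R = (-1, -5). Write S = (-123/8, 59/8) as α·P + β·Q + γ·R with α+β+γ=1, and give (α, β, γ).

Signed area of the reference triangle: [PQR] = ½·((-18)·(10−(-5)) + (-17)·(-5−8) + (-1)·(8−10)) = ½·(-270 + 221 + 2) = -47/2.
[SQR] = ½·((-123/8)·(10−(-5)) + (-17)·(-5−(59/8)) + (-1)·(59/8−10)) = ½·(-1845/8 + 1683/8 + 21/8) = -141/16, so the P-coordinate is (-141/16)/(-47/2) = 3/8.
[PSR] = ½·((-18)·(59/8−(-5)) + (-123/8)·(-5−8) + (-1)·(8−(59/8))) = ½·(-891/4 + 1599/8 − 5/8) = -47/4, so the Q-coordinate is 1/2.
[PQS] = ½·((-18)·(10−(59/8)) + (-17)·(59/8−8) + (-123/8)·(8−10)) = ½·(-189/4 + 85/8 + 123/4) = -47/16, so the R-coordinate is 1/8.

(3/8, 1/2, 1/8)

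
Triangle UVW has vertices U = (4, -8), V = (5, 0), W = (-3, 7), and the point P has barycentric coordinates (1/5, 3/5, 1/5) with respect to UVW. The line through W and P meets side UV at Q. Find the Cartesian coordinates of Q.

Line WP meets UV where the W-coordinate vanishes; zeroing P's W-weight and renormalizing leaves U, V-weights 1/5 : 3/5 → (1/4, 3/4).
So Q = (1/4)·U + (3/4)·V = (19/4, -2).

(19/4, -2)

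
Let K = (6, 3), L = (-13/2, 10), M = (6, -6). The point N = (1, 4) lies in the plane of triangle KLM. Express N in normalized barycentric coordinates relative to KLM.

Signed area of the reference triangle: [KLM] = ½·(6·(10−(-6)) + (-13/2)·(-6−3) + 6·(3−10)) = ½·(96 + 117/2 − 42) = 225/4.
[NLM] = ½·(1·(10−(-6)) + (-13/2)·(-6−4) + 6·(4−10)) = ½·(16 + 65 − 36) = 45/2, so the K-coordinate is (45/2)/(225/4) = 2/5.
[KNM] = ½·(6·(4−(-6)) + 1·(-6−3) + 6·(3−4)) = ½·(60 − 9 − 6) = 45/2, so the L-coordinate is 2/5.
[KLN] = ½·(6·(10−4) + (-13/2)·(4−3) + 1·(3−10)) = ½·(36 − 13/2 − 7) = 45/4, so the M-coordinate is 1/5.
Check: 2/5 + 2/5 + 1/5 = 1.

(2/5, 2/5, 1/5)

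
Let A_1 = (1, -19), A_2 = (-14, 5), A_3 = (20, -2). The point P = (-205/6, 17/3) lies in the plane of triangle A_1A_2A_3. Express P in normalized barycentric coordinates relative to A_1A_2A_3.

(1/6, 3/2, -2/3)

Signed area of the reference triangle: [A_1A_2A_3] = ½·(1·(5−(-2)) + (-14)·(-2−(-19)) + 20·(-19−5)) = ½·(7 − 238 − 480) = -711/2.
[PA_2A_3] = ½·((-205/6)·(5−(-2)) + (-14)·(-2−(17/3)) + 20·(17/3−5)) = ½·(-1435/6 + 322/3 + 40/3) = -237/4, so the A_1-coordinate is (-237/4)/(-711/2) = 1/6.
[A_1PA_3] = ½·(1·(17/3−(-2)) + (-205/6)·(-2−(-19)) + 20·(-19−(17/3))) = ½·(23/3 − 3485/6 − 1480/3) = -2133/4, so the A_2-coordinate is 3/2.
[A_1A_2P] = ½·(1·(5−(17/3)) + (-14)·(17/3−(-19)) + (-205/6)·(-19−5)) = ½·(-2/3 − 1036/3 + 820) = 237, so the A_3-coordinate is -2/3.
Check: 1/6 + 3/2 − 2/3 = 1.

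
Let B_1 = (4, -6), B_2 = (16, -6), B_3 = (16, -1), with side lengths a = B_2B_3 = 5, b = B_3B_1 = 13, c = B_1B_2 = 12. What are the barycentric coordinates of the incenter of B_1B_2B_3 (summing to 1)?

The incenter has barycentric coordinates proportional to the opposite side lengths: (5 : 13 : 12).
Normalizing by 5+13+12 = 30 gives (1/6, 13/30, 2/5).

(1/6, 13/30, 2/5)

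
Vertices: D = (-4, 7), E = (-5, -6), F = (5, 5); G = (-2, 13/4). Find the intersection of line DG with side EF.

Barycentric coordinates of G with respect to DEF: (1/2, 1/4, 1/4).
On side EF the D-coordinate is zero; dropping G's D-weight 1/2 and renormalizing the remaining 1/4 : 1/4 gives weights 1/2, 1/2 on E, F.
H = (1/2)·(-5, -6) + (1/2)·(5, 5) = (0, -1/2).

(0, -1/2)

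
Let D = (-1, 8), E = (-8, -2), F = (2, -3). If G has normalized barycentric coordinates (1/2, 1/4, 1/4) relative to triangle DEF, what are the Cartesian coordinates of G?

(-2, 11/4)

G = (1/2)·D + (1/4)·E + (1/4)·F.
x-coordinate: (1/2)·(-1) + (1/4)·(-8) + (1/4)·2 = -2.
y-coordinate: (1/2)·8 + (1/4)·(-2) + (1/4)·(-3) = 11/4.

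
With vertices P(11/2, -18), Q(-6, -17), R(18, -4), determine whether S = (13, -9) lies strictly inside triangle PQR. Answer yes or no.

yes

Barycentric coordinates of S: (110/347, 15/347, 222/347).
The three coordinates are positive, positive, positive; a point is interior exactly when all three are positive.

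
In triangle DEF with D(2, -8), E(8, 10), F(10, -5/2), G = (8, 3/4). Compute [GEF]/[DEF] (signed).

[DEF] = ½·(2·(10−(-5/2)) + 8·(-5/2−(-8)) + 10·(-8−10)) = ½·(25 + 44 − 180) = -111/2.
[GEF] = ½·(8·(10−(-5/2)) + 8·(-5/2−(3/4)) + 10·(3/4−10)) = ½·(100 − 26 − 185/2) = -37/4, so the ratio is (-37/4)/(-111/2) = 1/6.

1/6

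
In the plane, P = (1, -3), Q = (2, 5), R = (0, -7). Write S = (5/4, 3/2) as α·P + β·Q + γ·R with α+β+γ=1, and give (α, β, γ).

Signed area of the reference triangle: [PQR] = ½·(1·(5−(-7)) + 2·(-7−(-3)) + 0·(-3−5)) = ½·(12 − 8 + 0) = 2.
[SQR] = ½·((5/4)·(5−(-7)) + 2·(-7−(3/2)) + 0·(3/2−5)) = ½·(15 − 17 + 0) = -1, so the P-coordinate is (-1)/2 = -1/2.
[PSR] = ½·(1·(3/2−(-7)) + (5/4)·(-7−(-3)) + 0·(-3−(3/2))) = ½·(17/2 − 5 + 0) = 7/4, so the Q-coordinate is 7/8.
[PQS] = ½·(1·(5−(3/2)) + 2·(3/2−(-3)) + (5/4)·(-3−5)) = ½·(7/2 + 9 − 10) = 5/4, so the R-coordinate is 5/8.

(-1/2, 7/8, 5/8)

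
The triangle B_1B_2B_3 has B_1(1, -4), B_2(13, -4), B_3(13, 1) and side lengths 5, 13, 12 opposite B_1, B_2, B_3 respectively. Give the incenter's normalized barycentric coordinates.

(1/6, 13/30, 2/5)

The incenter has barycentric coordinates proportional to the opposite side lengths: (5 : 13 : 12).
Normalizing by 5+13+12 = 30 gives (1/6, 13/30, 2/5).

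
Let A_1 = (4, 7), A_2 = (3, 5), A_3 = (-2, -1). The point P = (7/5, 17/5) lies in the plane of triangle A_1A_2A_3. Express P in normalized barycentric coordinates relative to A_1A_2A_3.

(2/5, 1/5, 2/5)

Signed area of the reference triangle: [A_1A_2A_3] = ½·(4·(5−(-1)) + 3·(-1−7) + (-2)·(7−5)) = ½·(24 − 24 − 4) = -2.
[PA_2A_3] = ½·((7/5)·(5−(-1)) + 3·(-1−(17/5)) + (-2)·(17/5−5)) = ½·(42/5 − 66/5 + 16/5) = -4/5, so the A_1-coordinate is (-4/5)/(-2) = 2/5.
[A_1PA_3] = ½·(4·(17/5−(-1)) + (7/5)·(-1−7) + (-2)·(7−(17/5))) = ½·(88/5 − 56/5 − 36/5) = -2/5, so the A_2-coordinate is 1/5.
[A_1A_2P] = ½·(4·(5−(17/5)) + 3·(17/5−7) + (7/5)·(7−5)) = ½·(32/5 − 54/5 + 14/5) = -4/5, so the A_3-coordinate is 2/5.
Check: 2/5 + 1/5 + 2/5 = 1.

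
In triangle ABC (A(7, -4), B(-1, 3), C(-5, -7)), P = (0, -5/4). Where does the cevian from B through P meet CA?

Barycentric coordinates of P with respect to ABC: (1/4, 1/2, 1/4).
On side CA the B-coordinate is zero; dropping P's B-weight 1/2 and renormalizing the remaining 1/4 : 1/4 gives weights 1/2, 1/2 on C, A.
Q = (1/2)·(-5, -7) + (1/2)·(7, -4) = (1, -11/2).

(1, -11/2)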